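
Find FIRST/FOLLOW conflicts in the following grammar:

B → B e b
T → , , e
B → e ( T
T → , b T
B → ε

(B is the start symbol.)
Yes. B → B e b with FOLLOW(B) on { 'e' }; B → e '(' T with FOLLOW(B) on { 'e' }

Nullable non-terminals: B.
FIRST sets used below: FIRST(B) = { 'e', ε }

B: nullable alternative(s) B → ε; FOLLOW(B) = { $, 'e' }
  B → B e b: FIRST \ {ε} = { 'e' } — overlaps FOLLOW(B) on { 'e' }: CONFLICT
  B → e ( T: FIRST \ {ε} = { 'e' } — overlaps FOLLOW(B) on { 'e' }: CONFLICT
  B → ε: FIRST \ {ε} = { } — this is the only nullable alternative, skip

T has no nullable alternative, so no FIRST/FOLLOW check is needed there.

So the grammar has 2 FIRST/FOLLOW conflicts (marked CONFLICT above).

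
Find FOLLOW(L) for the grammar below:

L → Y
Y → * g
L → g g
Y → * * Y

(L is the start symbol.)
{ $ }

To compute FOLLOW(L), find every occurrence of L on a right-hand side N → α L β: add FIRST(β) \ {ε}, and if β is empty or nullable also add FOLLOW(N). Iterate to a fixed point.

L is the start symbol, so $ ∈ FOLLOW(L).
L does not occur on any right-hand side.

Taking the union: FOLLOW(L) = { $ }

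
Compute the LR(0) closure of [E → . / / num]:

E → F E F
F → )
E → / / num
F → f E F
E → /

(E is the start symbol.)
{ [E → . / / num] }

Start with: [E → . / / num]
The dot precedes the terminal '/', so nothing is added.

CLOSURE = { [E → . / / num] }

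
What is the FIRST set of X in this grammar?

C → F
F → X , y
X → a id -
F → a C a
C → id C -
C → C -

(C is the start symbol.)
{ 'a' }

To compute FIRST(X), examine every production with X on the left-hand side, reading each right-hand side left to right until a non-nullable symbol is reached.

From X → a id -:
  - a is a terminal: add 'a' and stop

Collecting: FIRST(X) = { 'a' }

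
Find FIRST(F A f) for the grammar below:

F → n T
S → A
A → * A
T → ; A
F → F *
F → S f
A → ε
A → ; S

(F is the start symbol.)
FIRST sets of the non-terminals involved (from the grammar, by fixed-point iteration):
  FIRST(F) = { '*', ';', 'f', 'n' }

To compute FIRST(F A f), process the symbols left to right:
Symbol F is a non-terminal. Add FIRST(F) \ {ε} = { '*', ';', 'f', 'n' }
F is not nullable (ε ∉ FIRST(F)), so stop here.
FIRST(F A f) = { '*', ';', 'f', 'n' }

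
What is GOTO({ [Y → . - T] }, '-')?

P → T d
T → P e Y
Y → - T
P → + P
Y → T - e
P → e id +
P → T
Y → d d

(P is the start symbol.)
GOTO(I, '-') = CLOSURE({ [A → αX.β] : [A → α.Xβ] ∈ I, X = '-' })

Items with dot before '-', with the dot advanced:
  [Y → . - T] → [Y → - . T]
Closure of the advanced items:
  [Y → - . T] has the dot before T: add [T → . P e Y]
  [T → . P e Y] has the dot before P: add [P → . T d], [P → . + P], [P → . e id +], [P → . T]

GOTO = { [P → . + P], [P → . T d], [P → . T], [P → . e id +], [T → . P e Y], [Y → - . T] }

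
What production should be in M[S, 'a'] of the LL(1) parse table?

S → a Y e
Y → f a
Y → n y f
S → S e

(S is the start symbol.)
To find M[S, 'a'], we find productions for S where 'a' is in the predict set (PREDICT(N → α) = (FIRST(α) \ {ε}) ∪ (FOLLOW(N) if α ⇒* ε)).

Relevant sets:
  FIRST(S) = { 'a' }

S → a Y e: PREDICT = { 'a' }
  'a' is in predict set, so this production goes in M[S, 'a']
S → S e: PREDICT = { 'a' }
  'a' is in predict set, so this production goes in M[S, 'a']

M[S, 'a'] = S → a Y e, S → S e  (a multiply-defined cell — the grammar is not LL(1))

Answer: S → a Y e, S → S e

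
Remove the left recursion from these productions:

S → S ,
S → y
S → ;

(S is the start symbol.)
S → y S'
S → ; S'
S' → , S'
S' → ε

S is directly left-recursive. The standard transformation for
  A → A α₁ | ... | A α_m | β₁ | ... | β_n
is
  A  → β₁ A' | ... | β_n A'
  A' → α₁ A' | ... | α_m A' | ε

S → y becomes S → y S'
S → ; becomes S → ; S'
S → S , becomes S' → , S'
Add S' → ε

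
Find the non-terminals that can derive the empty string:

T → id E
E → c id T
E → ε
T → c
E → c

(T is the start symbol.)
ε-productions: E → ε
So E is immediately nullable.
No further non-terminal can be added: every production for the remaining non-terminals contains a terminal or a non-nullable non-terminal.
Nullable = { 'E' }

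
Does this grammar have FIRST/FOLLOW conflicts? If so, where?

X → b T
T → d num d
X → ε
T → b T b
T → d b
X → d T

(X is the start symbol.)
Nullable non-terminals: X.

X: nullable alternative(s) X → ε; FOLLOW(X) = { $ }
  X → b T: FIRST \ {ε} = { 'b' } — disjoint from FOLLOW(X)
  X → ε: FIRST \ {ε} = { } — this is the only nullable alternative, skip
  X → d T: FIRST \ {ε} = { 'd' } — disjoint from FOLLOW(X)

T has no nullable alternative, so no FIRST/FOLLOW check is needed there.

No FIRST/FOLLOW conflicts found.

Answer: No FIRST/FOLLOW conflicts.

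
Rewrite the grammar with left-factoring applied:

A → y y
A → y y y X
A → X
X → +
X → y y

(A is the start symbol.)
A → y y A'
A' → ε
A' → y X
A → X
X → +
X → y y

Left-factoring transforms A → αβ₁ | αβ₂ into A → αA' and A' → β₁ | β₂
(α is the longest common prefix among the alternatives). Repeat until
no nonterminal has two alternatives with a common prefix.

Round 1: A has alternatives sharing prefix 'y y'. Introduce A': A → y y A'
  Add: A' → ε
  Add: A' → y X

No remaining common prefixes — done.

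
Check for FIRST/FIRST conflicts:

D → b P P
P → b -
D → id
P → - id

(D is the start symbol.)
A FIRST/FIRST conflict occurs when two productions N → α and N → β for the same non-terminal have FIRST(α) ∩ FIRST(β) ≠ ∅ (with ε ∈ FIRST of a nullable right-hand side, so two nullable alternatives also conflict).

Productions for D:
  D → b P P: FIRST = { 'b' }
  D → id: FIRST = { 'id' }
Productions for P:
  P → b -: FIRST = { 'b' }
  P → - id: FIRST = { '-' }

All alternatives of each non-terminal have pairwise disjoint FIRST sets.

Answer: No FIRST/FIRST conflicts.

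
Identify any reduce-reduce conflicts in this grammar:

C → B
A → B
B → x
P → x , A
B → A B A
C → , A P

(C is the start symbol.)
A reduce-reduce conflict occurs when an LR(0) state has two complete items [A → α .] and [B → β .] — both call for a reduction, and with no lookahead the parser cannot choose between them.

Augment with C' → C and build the canonical LR(0) collection (I0 = CLOSURE({[C' → . C]}), then GOTO on every symbol after a dot until no new states appear). It has 14 states:
  I0: { [A → . B], [B → . A B A], [B → . x], [C → . , A P], [C → . B], [C' → . C] }  — shift
  I1: { [A → . B], [B → . A B A], [B → . x], [C → , . A P] }  — shift
  I2: { [A → . B], [B → . A B A], [B → . x], [B → A . B A] }  — shift
  I3: { [A → B .], [C → B .] }  — 2 reduces
  I4: { [C' → C .] }  — accept
  I5: { [B → x .] }  — reduce
  I6: { [A → . B], [A → B .], [B → . A B A], [B → . x], [B → A B . A] }  — shift, reduce
  I7: { [A → . B], [B → . A B A], [B → . x], [B → A . B A], [B → A B A .] }  — shift, reduce
  I8: { [A → B .] }  — reduce
  I9: { [A → . B], [B → . A B A], [B → . x], [B → A . B A], [C → , A . P], [P → . x , A] }  — shift
  I10: { [C → , A P .] }  — reduce
  I11: { [B → x .], [P → x . , A] }  — shift, reduce
  I12: { [A → . B], [B → . A B A], [B → . x], [P → x , . A] }  — shift
  I13: { [A → . B], [B → . A B A], [B → . x], [B → A . B A], [P → x , A .] }  — shift, reduce

I3 contains complete items [A → B .], [C → B .] — reduce-reduce conflict.

Answer: Yes — I3: [A → B .] vs [C → B .]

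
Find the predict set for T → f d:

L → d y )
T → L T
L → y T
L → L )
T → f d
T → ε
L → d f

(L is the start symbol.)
PREDICT(T → f d) = (FIRST(RHS) \ {ε}) ∪ (FOLLOW(T) if ε ∈ FIRST(RHS), i.e. RHS ⇒* ε)
FIRST(f d) = { 'f' }
ε ∉ FIRST(f d), so FOLLOW(T) is not added.
PREDICT(T → f d) = { 'f' }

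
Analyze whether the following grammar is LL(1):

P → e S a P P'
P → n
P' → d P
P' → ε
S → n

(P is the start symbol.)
Relevant sets:
  FOLLOW(P') = { $, 'd' }

For P:
  PREDICT(P → e S a P P') = { 'e' }
  PREDICT(P → n) = { 'n' }
For P':
  PREDICT(P' → d P) = { 'd' }
  PREDICT(P' → ε) = { $, 'd' }
S has a single production, so nothing to check there.

Conflict found: Predict set conflict for P': { 'd' }
The grammar is NOT LL(1).

Answer: No. Predict set conflict for P': { 'd' }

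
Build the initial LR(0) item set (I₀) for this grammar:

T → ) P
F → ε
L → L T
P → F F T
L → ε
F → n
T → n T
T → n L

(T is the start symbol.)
{ [T → . ) P], [T → . n L], [T → . n T], [T' → . T] }

First, augment the grammar with T' → T
I₀ = CLOSURE({ [T' → . T] }):
  [T' → . T] has the dot before T: add [T → . ) P], [T → . n T], [T → . n L]
No further items can be added.

I₀ = { [T → . ) P], [T → . n L], [T → . n T], [T' → . T] }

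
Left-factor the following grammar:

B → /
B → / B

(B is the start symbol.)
B → / B'
B' → ε
B' → B

Left-factoring transforms A → αβ₁ | αβ₂ into A → αA' and A' → β₁ | β₂
(α is the longest common prefix among the alternatives). Repeat until
no nonterminal has two alternatives with a common prefix.

Round 1: B has alternatives sharing prefix '/'. Introduce B': B → / B'
  Add: B' → ε
  Add: B' → B

No remaining common prefixes — done.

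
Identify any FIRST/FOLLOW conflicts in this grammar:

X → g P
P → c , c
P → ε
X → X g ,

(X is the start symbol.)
No FIRST/FOLLOW conflicts.

Nullable non-terminals: P.

P: nullable alternative(s) P → ε; FOLLOW(P) = { $, 'g' }
  P → c , c: FIRST \ {ε} = { 'c' } — disjoint from FOLLOW(P)
  P → ε: FIRST \ {ε} = { } — this is the only nullable alternative, skip

X has no nullable alternative, so no FIRST/FOLLOW check is needed there.

No FIRST/FOLLOW conflicts found.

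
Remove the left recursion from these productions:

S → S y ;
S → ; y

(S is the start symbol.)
S → ; y S'
S' → y ; S'
S' → ε

S is directly left-recursive. The standard transformation for
  A → A α₁ | ... | A α_m | β₁ | ... | β_n
is
  A  → β₁ A' | ... | β_n A'
  A' → α₁ A' | ... | α_m A' | ε

S → ; y becomes S → ; y S'
S → S y ; becomes S' → y ; S'
Add S' → ε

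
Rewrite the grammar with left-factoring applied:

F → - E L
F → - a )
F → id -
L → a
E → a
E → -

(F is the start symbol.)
F → - F'
F' → E L
F' → a )
F → id -
L → a
E → a
E → -

Left-factoring transforms A → αβ₁ | αβ₂ into A → αA' and A' → β₁ | β₂
(α is the longest common prefix among the alternatives). Repeat until
no nonterminal has two alternatives with a common prefix.

Round 1: F has alternatives sharing prefix '-'. Introduce F': F → - F'
  Add: F' → E L
  Add: F' → a )

No remaining common prefixes — done.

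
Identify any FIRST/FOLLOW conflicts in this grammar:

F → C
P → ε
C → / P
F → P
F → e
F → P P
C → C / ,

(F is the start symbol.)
No FIRST/FOLLOW conflicts.

Nullable non-terminals: F, P.
FIRST sets used below: FIRST(C) = { '/' }, FIRST(P) = { ε }

F: nullable alternative(s) F → P, F → P P; FOLLOW(F) = { $ }
  F → C: FIRST \ {ε} = { '/' } — disjoint from FOLLOW(F)
  F → P: FIRST \ {ε} = { } — disjoint from FOLLOW(F)
  F → e: FIRST \ {ε} = { 'e' } — disjoint from FOLLOW(F)
  F → P P: FIRST \ {ε} = { } — disjoint from FOLLOW(F)
P has a nullable alternative but only one production, so nothing to check.

C has no nullable alternative, so no FIRST/FOLLOW check is needed there.

No FIRST/FOLLOW conflicts found.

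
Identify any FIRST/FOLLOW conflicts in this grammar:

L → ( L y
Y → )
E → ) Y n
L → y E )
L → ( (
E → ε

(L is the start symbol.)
A FIRST/FOLLOW conflict occurs when a non-terminal N has a nullable alternative N → β (β ⇒* ε) and another alternative N → α with FIRST(α) ∩ FOLLOW(N) ≠ ∅: on such a lookahead the parser cannot decide between expanding α and letting N vanish via β.

Nullable non-terminals: E.

E: nullable alternative(s) E → ε; FOLLOW(E) = { ')' }
  E → ) Y n: FIRST \ {ε} = { ')' } — overlaps FOLLOW(E) on { ')' }: CONFLICT
  E → ε: FIRST \ {ε} = { } — this is the only nullable alternative, skip

L, Y have no nullable alternative, so no FIRST/FOLLOW check is needed there.

So the grammar has 1 FIRST/FOLLOW conflict (marked CONFLICT above).

Answer: Yes. E → ')' Y n with FOLLOW(E) on { ')' }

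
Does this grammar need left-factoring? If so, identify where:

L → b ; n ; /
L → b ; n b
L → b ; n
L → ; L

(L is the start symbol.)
Left-factoring is needed when two productions for the same non-terminal
share a common prefix on the right-hand side.

Productions for L:
  L → b ; n ; /
  L → b ; n b
  L → b ; n
  L → ; L

Found common prefix 'b ; n' in productions for L

Answer: Yes, L has productions with common prefix 'b ; n'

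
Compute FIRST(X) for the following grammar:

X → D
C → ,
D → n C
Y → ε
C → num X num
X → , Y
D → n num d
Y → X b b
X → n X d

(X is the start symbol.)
To compute FIRST(X), examine every production with X on the left-hand side, reading each right-hand side left to right until a non-nullable symbol is reached.

FIRST sets of the other non-terminals involved (by the same procedure, iterated to a fixed point):
  FIRST(D) = { 'n' }

From X → D:
  - D is a non-terminal: add FIRST(D) \ {ε} = { 'n' }
    D is not nullable, so stop
From X → , Y:
  - ',' is a terminal: add ',' and stop
From X → n X d:
  - n is a terminal: add 'n' and stop

Collecting: FIRST(X) = { ',', 'n' }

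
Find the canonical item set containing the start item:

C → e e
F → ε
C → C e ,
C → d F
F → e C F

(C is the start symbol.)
First, augment the grammar with C' → C
I₀ = CLOSURE({ [C' → . C] }):
  [C' → . C] has the dot before C: add [C → . e e], [C → . C e ,], [C → . d F]
No further items can be added.

I₀ = { [C → . C e ,], [C → . d F], [C → . e e], [C' → . C] }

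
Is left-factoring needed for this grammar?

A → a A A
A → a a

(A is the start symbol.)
Left-factoring is needed when two productions for the same non-terminal
share a common prefix on the right-hand side.

Productions for A:
  A → a A A
  A → a a

Found common prefix 'a' in productions for A

Answer: Yes, A has productions with common prefix 'a'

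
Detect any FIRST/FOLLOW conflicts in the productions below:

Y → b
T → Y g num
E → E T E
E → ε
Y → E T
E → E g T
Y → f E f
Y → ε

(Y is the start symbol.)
A FIRST/FOLLOW conflict occurs when a non-terminal N has a nullable alternative N → β (β ⇒* ε) and another alternative N → α with FIRST(α) ∩ FOLLOW(N) ≠ ∅: on such a lookahead the parser cannot decide between expanding α and letting N vanish via β.

Nullable non-terminals: E, Y.
FIRST sets used below: FIRST(E) = { 'b', 'f', 'g', ε }, FIRST(T) = { 'b', 'f', 'g' }

E: nullable alternative(s) E → ε; FOLLOW(E) = { 'b', 'f', 'g' }
  E → E T E: FIRST \ {ε} = { 'b', 'f', 'g' } — overlaps FOLLOW(E) on { 'b', 'f', 'g' }: CONFLICT
  E → ε: FIRST \ {ε} = { } — this is the only nullable alternative, skip
  E → E g T: FIRST \ {ε} = { 'b', 'f', 'g' } — overlaps FOLLOW(E) on { 'b', 'f', 'g' }: CONFLICT

Y: nullable alternative(s) Y → ε; FOLLOW(Y) = { $, 'g' }
  Y → b: FIRST \ {ε} = { 'b' } — disjoint from FOLLOW(Y)
  Y → E T: FIRST \ {ε} = { 'b', 'f', 'g' } — overlaps FOLLOW(Y) on { 'g' }: CONFLICT
  Y → f E f: FIRST \ {ε} = { 'f' } — disjoint from FOLLOW(Y)
  Y → ε: FIRST \ {ε} = { } — this is the only nullable alternative, skip

T has no nullable alternative, so no FIRST/FOLLOW check is needed there.

So the grammar has 3 FIRST/FOLLOW conflicts (marked CONFLICT above).

Answer: Yes. Y → E T with FOLLOW(Y) on { 'g' }; E → E T E with FOLLOW(E) on { 'b', 'f', 'g' }; E → E g T with FOLLOW(E) on { 'b', 'f', 'g' }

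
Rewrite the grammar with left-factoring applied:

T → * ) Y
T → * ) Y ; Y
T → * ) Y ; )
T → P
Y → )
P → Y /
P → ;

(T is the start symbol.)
Left-factoring transforms A → αβ₁ | αβ₂ into A → αA' and A' → β₁ | β₂
(α is the longest common prefix among the alternatives). Repeat until
no nonterminal has two alternatives with a common prefix.

Round 1: T has alternatives sharing prefix '* ) Y'. Introduce T': T → * ) Y T'
  Add: T' → ε
  Add: T' → ; Y
  Add: T' → ; )

Round 2: T' has alternatives sharing prefix ';'. Introduce T'': T' → ; T''
  Add: T'' → Y
  Add: T'' → )

No remaining common prefixes — done.

Resulting grammar:
T → * ) Y T'
T' → ε
T' → ; T''
T'' → Y
T'' → )
T → P
Y → )
P → Y /
P → ;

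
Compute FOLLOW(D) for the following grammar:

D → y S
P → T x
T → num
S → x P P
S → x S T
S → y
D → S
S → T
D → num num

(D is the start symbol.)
To compute FOLLOW(D), find every occurrence of D on a right-hand side N → α D β: add FIRST(β) \ {ε}, and if β is empty or nullable also add FOLLOW(N). Iterate to a fixed point.

D is the start symbol, so $ ∈ FOLLOW(D).
D does not occur on any right-hand side.

Taking the union: FOLLOW(D) = { $ }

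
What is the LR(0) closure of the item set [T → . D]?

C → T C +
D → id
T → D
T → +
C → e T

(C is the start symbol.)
To compute CLOSURE, for each item [A → α.Bβ] where B is a non-terminal, add [B → .γ] for all productions B → γ; repeat for the newly added items until nothing changes.

Start with: [T → . D]
  [T → . D] has the dot before D: add [D → . id]
No further items can be added.

CLOSURE = { [D → . id], [T → . D] }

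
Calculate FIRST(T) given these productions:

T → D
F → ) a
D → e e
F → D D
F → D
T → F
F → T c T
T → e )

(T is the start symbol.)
FIRST sets of the other non-terminals involved (by the same procedure, iterated to a fixed point):
  FIRST(D) = { 'e' }
  FIRST(F) = { ')', 'e' }

From T → D:
  - D is a non-terminal: add FIRST(D) \ {ε} = { 'e' }
    D is not nullable, so stop
From T → F:
  - F is a non-terminal: add FIRST(F) \ {ε} = { ')', 'e' }
    F is not nullable, so stop
From T → e ):
  - e is a terminal: add 'e' and stop

Collecting: FIRST(T) = { ')', 'e' }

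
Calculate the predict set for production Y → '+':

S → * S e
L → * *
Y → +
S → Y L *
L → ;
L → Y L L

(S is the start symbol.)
PREDICT(Y → '+') = (FIRST(RHS) \ {ε}) ∪ (FOLLOW(Y) if ε ∈ FIRST(RHS), i.e. RHS ⇒* ε)
FIRST('+') = { '+' }
ε ∉ FIRST('+'), so FOLLOW(Y) is not added.
PREDICT(Y → '+') = { '+' }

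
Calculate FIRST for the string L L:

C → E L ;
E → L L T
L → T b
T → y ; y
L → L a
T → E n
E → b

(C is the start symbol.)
FIRST sets of the non-terminals involved (from the grammar, by fixed-point iteration):
  FIRST(L) = { 'b', 'y' }

To compute FIRST(L L), process the symbols left to right:
Symbol L is a non-terminal. Add FIRST(L) \ {ε} = { 'b', 'y' }
L is not nullable (ε ∉ FIRST(L)), so stop here.
FIRST(L L) = { 'b', 'y' }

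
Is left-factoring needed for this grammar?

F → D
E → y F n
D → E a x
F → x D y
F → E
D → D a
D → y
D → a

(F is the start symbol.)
No, left-factoring is not needed

Left-factoring is needed when two productions for the same non-terminal
share a common prefix on the right-hand side.

Productions for F:
  F → D
  F → x D y
  F → E
Productions for D:
  D → E a x
  D → D a
  D → y
  D → a

No common prefixes found.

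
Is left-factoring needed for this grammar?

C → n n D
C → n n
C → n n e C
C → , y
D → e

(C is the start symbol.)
Yes, C has productions with common prefix 'n n'

Left-factoring is needed when two productions for the same non-terminal
share a common prefix on the right-hand side.

Productions for C:
  C → n n D
  C → n n
  C → n n e C
  C → , y

Found common prefix 'n n' in productions for C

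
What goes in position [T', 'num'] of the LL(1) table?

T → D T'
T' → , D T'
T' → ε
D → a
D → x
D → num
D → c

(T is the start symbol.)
To find M[T', 'num'], we find productions for T' where 'num' is in the predict set (PREDICT(N → α) = (FIRST(α) \ {ε}) ∪ (FOLLOW(N) if α ⇒* ε)).

Relevant sets:
  FOLLOW(T') = { $ }

T' → , D T': PREDICT = { ',' }
T' → ε: PREDICT = { $ }

M[T', 'num'] is empty (no production applies)

Answer: Empty (error entry)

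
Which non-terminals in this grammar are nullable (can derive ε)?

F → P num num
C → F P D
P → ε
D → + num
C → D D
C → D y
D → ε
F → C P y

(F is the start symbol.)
A non-terminal is nullable if it can derive ε (the empty string): either it has an ε-production, or it has a production whose right-hand side consists entirely of nullable non-terminals.

ε-productions: P → ε, D → ε
So P, D are immediately nullable.
C → D D: every symbol on the right is nullable, so C is nullable too.
No further non-terminal can be added: every production for the remaining non-terminals contains a terminal or a non-nullable non-terminal.
Nullable = { 'C', 'D', 'P' }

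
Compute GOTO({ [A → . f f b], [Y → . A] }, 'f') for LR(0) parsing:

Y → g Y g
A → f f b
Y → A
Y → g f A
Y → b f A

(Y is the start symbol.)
GOTO(I, 'f') = CLOSURE({ [A → αX.β] : [A → α.Xβ] ∈ I, X = 'f' })

Items with dot before 'f', with the dot advanced:
  [A → . f f b] → [A → f . f b]
Closure adds nothing (no advanced item has the dot before a non-terminal).

GOTO = { [A → f . f b] }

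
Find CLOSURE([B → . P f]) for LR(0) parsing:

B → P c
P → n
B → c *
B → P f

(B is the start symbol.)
{ [B → . P f], [P → . n] }

Start with: [B → . P f]
  [B → . P f] has the dot before P: add [P → . n]
No further items can be added.

CLOSURE = { [B → . P f], [P → . n] }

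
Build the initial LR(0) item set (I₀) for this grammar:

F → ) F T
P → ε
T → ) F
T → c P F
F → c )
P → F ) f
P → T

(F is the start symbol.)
{ [F → . ) F T], [F → . c )], [F' → . F] }

First, augment the grammar with F' → F
I₀ = CLOSURE({ [F' → . F] }):
  [F' → . F] has the dot before F: add [F → . ) F T], [F → . c )]
No further items can be added.

I₀ = { [F → . ) F T], [F → . c )], [F' → . F] }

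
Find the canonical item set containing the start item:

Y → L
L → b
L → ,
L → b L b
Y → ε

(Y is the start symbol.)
First, augment the grammar with Y' → Y
I₀ = CLOSURE({ [Y' → . Y] }):
  [Y' → . Y] has the dot before Y: add [Y → . L], [Y → .]
  [Y → . L] has the dot before L: add [L → . b], [L → . ,], [L → . b L b]
No further items can be added.

I₀ = { [L → . ,], [L → . b L b], [L → . b], [Y → . L], [Y → .], [Y' → . Y] }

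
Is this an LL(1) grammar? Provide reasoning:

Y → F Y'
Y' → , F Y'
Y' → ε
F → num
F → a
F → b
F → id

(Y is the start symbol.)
Yes, the grammar is LL(1).

A grammar is LL(1) if for each non-terminal N with multiple productions, the predict sets of those productions are pairwise disjoint, where PREDICT(N → α) = (FIRST(α) \ {ε}) ∪ (FOLLOW(N) if α ⇒* ε).

Relevant sets:
  FOLLOW(Y') = { $ }

For Y':
  PREDICT(Y' → ',' F Y') = { ',' }
  PREDICT(Y' → ε) = { $ }
For F:
  PREDICT(F → num) = { 'num' }
  PREDICT(F → a) = { 'a' }
  PREDICT(F → b) = { 'b' }
  PREDICT(F → id) = { 'id' }
Y has a single production, so nothing to check there.

All predict sets are disjoint. The grammar IS LL(1).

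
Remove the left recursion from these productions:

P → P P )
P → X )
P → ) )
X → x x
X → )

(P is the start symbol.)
P is directly left-recursive. The standard transformation for
  A → A α₁ | ... | A α_m | β₁ | ... | β_n
is
  A  → β₁ A' | ... | β_n A'
  A' → α₁ A' | ... | α_m A' | ε

P → X ) becomes P → X ) P'
P → ) ) becomes P → ) ) P'
P → P P ) becomes P' → P ) P'
Add P' → ε

Productions for other non-terminals are unchanged:
  X → x x
  X → )

Resulting grammar:
P → X ) P'
P → ) ) P'
P' → P ) P'
P' → ε
X → x x
X → )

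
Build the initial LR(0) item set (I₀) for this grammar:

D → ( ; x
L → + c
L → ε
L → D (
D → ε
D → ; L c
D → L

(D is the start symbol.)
{ [D → . ( ; x], [D → . ; L c], [D → . L], [D → .], [D' → . D], [L → . + c], [L → . D (], [L → .] }

First, augment the grammar with D' → D
I₀ = CLOSURE({ [D' → . D] }):
  [D' → . D] has the dot before D: add [D → . ( ; x], [D → .], [D → . ; L c], [D → . L]
  [D → . L] has the dot before L: add [L → . + c], [L → .], [L → . D (]
No further items can be added.

I₀ = { [D → . ( ; x], [D → . ; L c], [D → . L], [D → .], [D' → . D], [L → . + c], [L → . D (], [L → .] }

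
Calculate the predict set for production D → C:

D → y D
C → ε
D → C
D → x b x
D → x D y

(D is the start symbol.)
PREDICT(D → C) = (FIRST(RHS) \ {ε}) ∪ (FOLLOW(D) if ε ∈ FIRST(RHS), i.e. RHS ⇒* ε)
FIRST(C) = { ε }
FIRST(C) = { ε }
ε ∈ FIRST(C) (the right-hand side is nullable), so add FOLLOW(D) = { $, 'y' }
PREDICT(D → C) = { $, 'y' }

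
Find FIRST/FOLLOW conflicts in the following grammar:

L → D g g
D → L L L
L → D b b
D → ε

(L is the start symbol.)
Yes. D → L L L with FOLLOW(D) on { 'b', 'g' }

A FIRST/FOLLOW conflict occurs when a non-terminal N has a nullable alternative N → β (β ⇒* ε) and another alternative N → α with FIRST(α) ∩ FOLLOW(N) ≠ ∅: on such a lookahead the parser cannot decide between expanding α and letting N vanish via β.

Nullable non-terminals: D.
FIRST sets used below: FIRST(L) = { 'b', 'g' }

D: nullable alternative(s) D → ε; FOLLOW(D) = { 'b', 'g' }
  D → L L L: FIRST \ {ε} = { 'b', 'g' } — overlaps FOLLOW(D) on { 'b', 'g' }: CONFLICT
  D → ε: FIRST \ {ε} = { } — this is the only nullable alternative, skip

L has no nullable alternative, so no FIRST/FOLLOW check is needed there.

So the grammar has 1 FIRST/FOLLOW conflict (marked CONFLICT above).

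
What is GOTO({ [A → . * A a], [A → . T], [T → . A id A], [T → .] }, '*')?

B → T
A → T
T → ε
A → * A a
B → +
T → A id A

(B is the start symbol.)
{ [A → * . A a], [A → . * A a], [A → . T], [T → . A id A], [T → .] }

GOTO(I, '*') = CLOSURE({ [A → αX.β] : [A → α.Xβ] ∈ I, X = '*' })

Items with dot before '*', with the dot advanced:
  [A → . * A a] → [A → * . A a]
Closure of the advanced items:
  [A → * . A a] has the dot before A: add [A → . T], [A → . * A a]
  [A → . T] has the dot before T: add [T → .], [T → . A id A]

GOTO = { [A → * . A a], [A → . * A a], [A → . T], [T → . A id A], [T → .] }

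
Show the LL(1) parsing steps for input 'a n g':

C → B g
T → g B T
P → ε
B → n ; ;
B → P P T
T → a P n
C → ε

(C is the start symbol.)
Stack is shown with the top on the left.

Stack      Input    Action
--------------------------
C $        a n g $  output C → B g
B g $      a n g $  output B → P P T
P P T g $  a n g $  output P → ε
P T g $    a n g $  output P → ε
T g $      a n g $  output T → a P n
a P n g $  a n g $  match 'a'
P n g $    n g $    output P → ε
n g $      n g $    match 'n'
g $        g $      match 'g'
$          $        accept

The string is accepted.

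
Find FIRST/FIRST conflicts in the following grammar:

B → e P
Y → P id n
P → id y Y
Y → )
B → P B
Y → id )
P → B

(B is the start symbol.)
A FIRST/FIRST conflict occurs when two productions N → α and N → β for the same non-terminal have FIRST(α) ∩ FIRST(β) ≠ ∅ (with ε ∈ FIRST of a nullable right-hand side, so two nullable alternatives also conflict).

FIRST sets of the non-terminals at (or reachable through a nullable prefix from) the front of some alternative:
  FIRST(P) = { 'e', 'id' }
  FIRST(B) = { 'e', 'id' }

Productions for B:
  B → e P: FIRST = { 'e' }
  B → P B: FIRST = { 'e', 'id' }
Productions for Y:
  Y → P id n: FIRST = { 'e', 'id' }
  Y → ): FIRST = { ')' }
  Y → id ): FIRST = { 'id' }
Productions for P:
  P → id y Y: FIRST = { 'id' }
  P → B: FIRST = { 'e', 'id' }

Conflict for B: B → e P and B → P B
  Overlap: { 'e' }
Conflict for Y: Y → P id n and Y → id )
  Overlap: { 'id' }
Conflict for P: P → id y Y and P → B
  Overlap: { 'id' }

Answer: Yes. B → e P / B → P B on { 'e' }; Y → P id n / Y → id ')' on { 'id' }; P → id y Y / P → B on { 'id' }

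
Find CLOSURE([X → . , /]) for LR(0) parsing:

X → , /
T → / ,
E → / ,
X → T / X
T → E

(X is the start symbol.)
{ [X → . , /] }

To compute CLOSURE, for each item [A → α.Bβ] where B is a non-terminal, add [B → .γ] for all productions B → γ; repeat for the newly added items until nothing changes.

Start with: [X → . , /]
The dot precedes the terminal ',', so nothing is added.

CLOSURE = { [X → . , /] }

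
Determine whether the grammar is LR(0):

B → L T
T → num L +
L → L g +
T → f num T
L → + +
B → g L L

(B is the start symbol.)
A grammar is LR(0) if no state in the canonical LR(0) collection has:
  - both a shift item (dot before a terminal) and a complete item (shift-reduce conflict), or
  - two or more complete items (reduce-reduce conflict; the accept item [B' → B .] counts as a complete item here).

Augment with B' → B and build the canonical LR(0) collection (I0 = CLOSURE({[B' → . B]}), then GOTO on every symbol after a dot until no new states appear). It has 17 states:
  I0: { [B → . L T], [B → . g L L], [B' → . B], [L → . + +], [L → . L g +] }  — shift
  I1: { [L → + . +] }  — shift
  I2: { [B' → B .] }  — accept
  I3: { [B → L . T], [L → L . g +], [T → . f num T], [T → . num L +] }  — shift
  I4: { [B → g . L L], [L → . + +], [L → . L g +] }  — shift
  I5: { [B → g L . L], [L → . + +], [L → . L g +], [L → L . g +] }  — shift
  I6: { [B → g L L .], [L → L . g +] }  — shift, reduce
  I7: { [L → L g . +] }  — shift
  I8: { [L → L g + .] }  — reduce
  I9: { [B → L T .] }  — reduce
  I10: { [T → f . num T] }  — shift
  I11: { [L → . + +], [L → . L g +], [T → num . L +] }  — shift
  I12: { [L → L . g +], [T → num L . +] }  — shift
  I13: { [T → num L + .] }  — reduce
  I14: { [T → . f num T], [T → . num L +], [T → f num . T] }  — shift
  I15: { [T → f num T .] }  — reduce
  I16: { [L → + + .] }  — reduce

Conflict in state I6:
  Shift-reduce conflict between [B → g L L .] and [L → L . g +]
So the grammar is NOT LR(0).

Answer: No. Shift-reduce conflict between [B → g L L .] and [L → L . g +]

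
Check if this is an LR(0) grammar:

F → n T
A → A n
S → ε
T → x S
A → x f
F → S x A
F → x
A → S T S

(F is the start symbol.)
No. Shift-reduce conflict between [S → .] and [F → . n T]

A grammar is LR(0) if no state in the canonical LR(0) collection has:
  - both a shift item (dot before a terminal) and a complete item (shift-reduce conflict), or
  - two or more complete items (reduce-reduce conflict; the accept item [F' → F .] counts as a complete item here).

Augment with F' → F and build the canonical LR(0) collection (I0 = CLOSURE({[F' → . F]}), then GOTO on every symbol after a dot until no new states appear). It has 16 states:
  I0: { [F → . S x A], [F → . n T], [F → . x], [F' → . F], [S → .] }  — shift, reduce
  I1: { [F' → F .] }  — accept
  I2: { [F → S . x A] }  — shift
  I3: { [F → n . T], [T → . x S] }  — shift
  I4: { [F → x .] }  — reduce
  I5: { [F → n T .] }  — reduce
  I6: { [S → .], [T → x . S] }  — reduce
  I7: { [T → x S .] }  — reduce
  I8: { [A → . A n], [A → . S T S], [A → . x f], [F → S x . A], [S → .] }  — shift, reduce
  I9: { [A → A . n], [F → S x A .] }  — shift, reduce
  I10: { [A → S . T S], [T → . x S] }  — shift
  I11: { [A → x . f] }  — shift
  I12: { [A → x f .] }  — reduce
  I13: { [A → S T . S], [S → .] }  — reduce
  I14: { [A → S T S .] }  — reduce
  I15: { [A → A n .] }  — reduce

Conflict in state I0:
  Shift-reduce conflict between [S → .] and [F → . n T]
So the grammar is NOT LR(0).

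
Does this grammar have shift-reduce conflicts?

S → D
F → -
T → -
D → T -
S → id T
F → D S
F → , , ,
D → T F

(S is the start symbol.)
Augment with S' → S and build the canonical LR(0) collection (I0 = CLOSURE({[S' → . S]}), then GOTO on every symbol after a dot until no new states appear). It has 14 states:
  I0: { [D → . T -], [D → . T F], [S → . D], [S → . id T], [S' → . S], [T → . -] }  — shift
  I1: { [T → - .] }  — reduce
  I2: { [S → D .] }  — reduce
  I3: { [S' → S .] }  — accept
  I4: { [D → . T -], [D → . T F], [D → T . -], [D → T . F], [F → . , , ,], [F → . -], [F → . D S], [T → . -] }  — shift
  I5: { [S → id . T], [T → . -] }  — shift
  I6: { [S → id T .] }  — reduce
  I7: { [F → , . , ,] }  — shift
  I8: { [D → T - .], [F → - .], [T → - .] }  — 3 reduces
  I9: { [D → . T -], [D → . T F], [F → D . S], [S → . D], [S → . id T], [T → . -] }  — shift
  I10: { [D → T F .] }  — reduce
  I11: { [F → D S .] }  — reduce
  I12: { [F → , , . ,] }  — shift
  I13: { [F → , , , .] }  — reduce

No state contains both a complete item and a shift item.

Answer: No shift-reduce conflicts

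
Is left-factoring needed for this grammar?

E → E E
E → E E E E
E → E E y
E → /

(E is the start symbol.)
Yes, E has productions with common prefix 'E E'

Left-factoring is needed when two productions for the same non-terminal
share a common prefix on the right-hand side.

Productions for E:
  E → E E
  E → E E E E
  E → E E y
  E → /

Found common prefix 'E E' in productions for E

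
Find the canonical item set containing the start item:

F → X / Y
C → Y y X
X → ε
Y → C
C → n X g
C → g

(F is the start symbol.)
{ [F → . X / Y], [F' → . F], [X → .] }

First, augment the grammar with F' → F
I₀ = CLOSURE({ [F' → . F] }):
  [F' → . F] has the dot before F: add [F → . X / Y]
  [F → . X / Y] has the dot before X: add [X → .]
No further items can be added.

I₀ = { [F → . X / Y], [F' → . F], [X → .] }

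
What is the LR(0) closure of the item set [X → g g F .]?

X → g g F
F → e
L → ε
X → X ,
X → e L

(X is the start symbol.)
{ [X → g g F .] }

To compute CLOSURE, for each item [A → α.Bβ] where B is a non-terminal, add [B → .γ] for all productions B → γ; repeat for the newly added items until nothing changes.

Start with: [X → g g F .]
The dot is at the end, so nothing is added.

CLOSURE = { [X → g g F .] }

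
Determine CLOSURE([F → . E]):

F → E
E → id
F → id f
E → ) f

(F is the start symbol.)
{ [E → . ) f], [E → . id], [F → . E] }

Start with: [F → . E]
  [F → . E] has the dot before E: add [E → . id], [E → . ) f]
No further items can be added.

CLOSURE = { [E → . ) f], [E → . id], [F → . E] }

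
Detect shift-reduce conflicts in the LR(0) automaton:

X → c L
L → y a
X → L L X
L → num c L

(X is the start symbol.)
A shift-reduce conflict occurs when an LR(0) state has both:
  - a complete (reduce) item [A → α .] (dot at the end), and
  - a shift item [B → β . c γ] (dot before a terminal).

Augment with X' → X and build the canonical LR(0) collection (I0 = CLOSURE({[X' → . X]}), then GOTO on every symbol after a dot until no new states appear). It has 12 states:
  I0: { [L → . num c L], [L → . y a], [X → . L L X], [X → . c L], [X' → . X] }  — shift
  I1: { [L → . num c L], [L → . y a], [X → L . L X] }  — shift
  I2: { [X' → X .] }  — accept
  I3: { [L → . num c L], [L → . y a], [X → c . L] }  — shift
  I4: { [L → num . c L] }  — shift
  I5: { [L → y . a] }  — shift
  I6: { [L → y a .] }  — reduce
  I7: { [L → . num c L], [L → . y a], [L → num c . L] }  — shift
  I8: { [L → num c L .] }  — reduce
  I9: { [X → c L .] }  — reduce
  I10: { [L → . num c L], [L → . y a], [X → . L L X], [X → . c L], [X → L L . X] }  — shift
  I11: { [X → L L X .] }  — reduce

No state contains both a complete item and a shift item.

Answer: No shift-reduce conflicts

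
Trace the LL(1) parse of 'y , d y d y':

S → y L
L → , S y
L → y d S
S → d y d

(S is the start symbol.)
LL(1) parsing maintains a stack (initially the start symbol over $) and the input. At each step: if the stack top is a terminal, match it against the current input token; if it is a non-terminal N, replace it with the RHS of M[N, lookahead] (the unique production whose predict set contains the lookahead).

Stack is shown with the top on the left.

Stack      Input          Action
--------------------------------
S $        y , d y d y $  output S → y L
y L $      y , d y d y $  match 'y'
L $        , d y d y $    output L → , S y
, S y $    , d y d y $    match ','
S y $      d y d y $      output S → d y d
d y d y $  d y d y $      match 'd'
y d y $    y d y $        match 'y'
d y $      d y $          match 'd'
y $        y $            match 'y'
$          $              accept

The string is accepted.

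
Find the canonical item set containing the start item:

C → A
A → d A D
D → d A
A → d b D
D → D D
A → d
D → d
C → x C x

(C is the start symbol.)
First, augment the grammar with C' → C
I₀ = CLOSURE({ [C' → . C] }):
  [C' → . C] has the dot before C: add [C → . A], [C → . x C x]
  [C → . A] has the dot before A: add [A → . d A D], [A → . d b D], [A → . d]
No further items can be added.

I₀ = { [A → . d A D], [A → . d b D], [A → . d], [C → . A], [C → . x C x], [C' → . C] }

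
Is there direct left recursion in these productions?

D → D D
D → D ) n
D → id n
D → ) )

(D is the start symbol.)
Direct left recursion occurs when N → N α for some non-terminal N (the right-hand side begins with the left-hand side itself).

D → D D: LEFT RECURSIVE (starts with D)
D → D ) n: LEFT RECURSIVE (starts with D)
D → id n: starts with id
D → ) ): starts with ')'

The grammar has direct left recursion on: D.

Answer: Yes, D is left-recursive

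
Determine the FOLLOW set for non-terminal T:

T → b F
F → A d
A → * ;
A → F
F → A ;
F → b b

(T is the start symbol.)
To compute FOLLOW(T), find every occurrence of T on a right-hand side N → α T β: add FIRST(β) \ {ε}, and if β is empty or nullable also add FOLLOW(N). Iterate to a fixed point.

T is the start symbol, so $ ∈ FOLLOW(T).
T does not occur on any right-hand side.

Taking the union: FOLLOW(T) = { $ }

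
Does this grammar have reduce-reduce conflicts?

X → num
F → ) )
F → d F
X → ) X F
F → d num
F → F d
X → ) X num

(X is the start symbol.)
A reduce-reduce conflict occurs when an LR(0) state has two complete items [A → α .] and [B → β .] — both call for a reduction, and with no lookahead the parser cannot choose between them.

Augment with X' → X and build the canonical LR(0) collection (I0 = CLOSURE({[X' → . X]}), then GOTO on every symbol after a dot until no new states appear). It has 13 states:
  I0: { [X → . ) X F], [X → . ) X num], [X → . num], [X' → . X] }  — shift
  I1: { [X → ) . X F], [X → ) . X num], [X → . ) X F], [X → . ) X num], [X → . num] }  — shift
  I2: { [X' → X .] }  — accept
  I3: { [X → num .] }  — reduce
  I4: { [F → . ) )], [F → . F d], [F → . d F], [F → . d num], [X → ) X . F], [X → ) X . num] }  — shift
  I5: { [F → ) . )] }  — shift
  I6: { [F → F . d], [X → ) X F .] }  — shift, reduce
  I7: { [F → . ) )], [F → . F d], [F → . d F], [F → . d num], [F → d . F], [F → d . num] }  — shift
  I8: { [X → ) X num .] }  — reduce
  I9: { [F → F . d], [F → d F .] }  — shift, reduce
  I10: { [F → d num .] }  — reduce
  I11: { [F → F d .] }  — reduce
  I12: { [F → ) ) .] }  — reduce

No state contains more than one complete item.

Answer: No reduce-reduce conflicts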